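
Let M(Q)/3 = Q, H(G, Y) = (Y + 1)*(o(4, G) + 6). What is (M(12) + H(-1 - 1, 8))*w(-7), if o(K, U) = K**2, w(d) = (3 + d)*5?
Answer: -4680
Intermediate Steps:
w(d) = 15 + 5*d
H(G, Y) = 22 + 22*Y (H(G, Y) = (Y + 1)*(4**2 + 6) = (1 + Y)*(16 + 6) = (1 + Y)*22 = 22 + 22*Y)
M(Q) = 3*Q
(M(12) + H(-1 - 1, 8))*w(-7) = (3*12 + (22 + 22*8))*(15 + 5*(-7)) = (36 + (22 + 176))*(15 - 35) = (36 + 198)*(-20) = 234*(-20) = -4680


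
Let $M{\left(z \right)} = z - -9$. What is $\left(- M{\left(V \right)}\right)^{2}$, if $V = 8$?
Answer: $289$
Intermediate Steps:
$M{\left(z \right)} = 9 + z$ ($M{\left(z \right)} = z + 9 = 9 + z$)
$\left(- M{\left(V \right)}\right)^{2} = \left(- (9 + 8)\right)^{2} = \left(\left(-1\right) 17\right)^{2} = \left(-17\right)^{2} = 289$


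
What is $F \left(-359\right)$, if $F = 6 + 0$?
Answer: $-2154$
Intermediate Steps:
$F = 6$
$F \left(-359\right) = 6 \left(-359\right) = -2154$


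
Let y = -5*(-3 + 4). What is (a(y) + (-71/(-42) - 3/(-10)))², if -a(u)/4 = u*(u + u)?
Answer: 432265681/11025 ≈ 39208.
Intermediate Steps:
y = -5 (y = -5*1 = -5)
a(u) = -8*u² (a(u) = -4*u*(u + u) = -4*u*2*u = -8*u²)
(a(y) + (-71/(-42) - 3/(-10)))² = (-8*(-5)² + (-71/(-42) - 3/(-10)))² = (-8*25 + (-71*(-1/42) - 3*(-⅒)))² = (-200 + (71/42 + 3/10))² = (-200 + 209/105)² = (-20791/105)² = 432265681/11025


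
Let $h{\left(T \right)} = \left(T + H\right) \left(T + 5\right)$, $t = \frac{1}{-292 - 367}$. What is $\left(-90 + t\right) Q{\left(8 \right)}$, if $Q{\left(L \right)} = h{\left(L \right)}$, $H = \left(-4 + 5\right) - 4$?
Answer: $- \frac{3855215}{659} \approx -5850.1$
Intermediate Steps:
$t = - \frac{1}{659}$ ($t = \frac{1}{-659} = - \frac{1}{659} \approx -0.0015175$)
$H = -3$ ($H = 1 - 4 = -3$)
$h{\left(T \right)} = \left(-3 + T\right) \left(5 + T\right)$ ($h{\left(T \right)} = \left(T - 3\right) \left(T + 5\right) = \left(-3 + T\right) \left(5 + T\right)$)
$Q{\left(L \right)} = -15 + L^{2} + 2 L$
$\left(-90 + t\right) Q{\left(8 \right)} = \left(-90 - \frac{1}{659}\right) \left(-15 + 8^{2} + 2 \cdot 8\right) = - \frac{59311 \left(-15 + 64 + 16\right)}{659} = \left(- \frac{59311}{659}\right) 65 = - \frac{3855215}{659}$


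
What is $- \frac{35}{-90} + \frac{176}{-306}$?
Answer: $- \frac{19}{102} \approx -0.18627$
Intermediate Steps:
$- \frac{35}{-90} + \frac{176}{-306} = \left(-35\right) \left(- \frac{1}{90}\right) + 176 \left(- \frac{1}{306}\right) = \frac{7}{18} - \frac{88}{153} = - \frac{19}{102}$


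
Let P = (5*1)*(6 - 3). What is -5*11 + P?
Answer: -40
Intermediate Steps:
P = 15 (P = 5*3 = 15)
-5*11 + P = -5*11 + 15 = -55 + 15 = -40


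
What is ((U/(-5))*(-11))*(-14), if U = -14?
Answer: 2156/5 ≈ 431.20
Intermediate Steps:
((U/(-5))*(-11))*(-14) = (-14/(-5)*(-11))*(-14) = (-14*(-⅕)*(-11))*(-14) = ((14/5)*(-11))*(-14) = -154/5*(-14) = 2156/5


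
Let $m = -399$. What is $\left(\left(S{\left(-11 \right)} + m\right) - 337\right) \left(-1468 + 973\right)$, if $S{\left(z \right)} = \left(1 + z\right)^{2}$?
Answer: $314820$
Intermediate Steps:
$\left(\left(S{\left(-11 \right)} + m\right) - 337\right) \left(-1468 + 973\right) = \left(\left(\left(1 - 11\right)^{2} - 399\right) - 337\right) \left(-1468 + 973\right) = \left(\left(\left(-10\right)^{2} - 399\right) - 337\right) \left(-495\right) = \left(\left(100 - 399\right) - 337\right) \left(-495\right) = \left(-299 - 337\right) \left(-495\right) = \left(-636\right) \left(-495\right) = 314820$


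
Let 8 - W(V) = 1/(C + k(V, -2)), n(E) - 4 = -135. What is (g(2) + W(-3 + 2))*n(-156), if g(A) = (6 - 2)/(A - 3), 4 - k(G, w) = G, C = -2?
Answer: -1441/3 ≈ -480.33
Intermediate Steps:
n(E) = -131 (n(E) = 4 - 135 = -131)
k(G, w) = 4 - G
g(A) = 4/(-3 + A)
W(V) = 8 - 1/(2 - V) (W(V) = 8 - 1/(-2 + (4 - V)) = 8 - 1/(2 - V))
(g(2) + W(-3 + 2))*n(-156) = (4/(-3 + 2) + (-15 + 8*(-3 + 2))/(-2 + (-3 + 2)))*(-131) = (4/(-1) + (-15 + 8*(-1))/(-2 - 1))*(-131) = (4*(-1) + (-15 - 8)/(-3))*(-131) = (-4 - ⅓*(-23))*(-131) = (-4 + 23/3)*(-131) = (11/3)*(-131) = -1441/3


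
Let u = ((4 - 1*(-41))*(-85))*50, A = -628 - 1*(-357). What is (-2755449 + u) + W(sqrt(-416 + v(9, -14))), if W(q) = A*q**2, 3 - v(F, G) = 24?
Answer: -2828272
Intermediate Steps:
v(F, G) = -21 (v(F, G) = 3 - 1*24 = 3 - 24 = -21)
A = -271 (A = -628 + 357 = -271)
u = -191250 (u = ((4 + 41)*(-85))*50 = (45*(-85))*50 = -3825*50 = -191250)
W(q) = -271*q**2
(-2755449 + u) + W(sqrt(-416 + v(9, -14))) = (-2755449 - 191250) - 271*(sqrt(-416 - 21))**2 = -2946699 - 271*(sqrt(-437))**2 = -2946699 - 271*(I*sqrt(437))**2 = -2946699 - 271*(-437) = -2946699 + 118427 = -2828272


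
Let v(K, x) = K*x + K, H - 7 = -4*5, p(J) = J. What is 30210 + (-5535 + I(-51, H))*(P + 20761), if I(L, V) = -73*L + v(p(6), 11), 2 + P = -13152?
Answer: -13205970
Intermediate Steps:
H = -13 (H = 7 - 4*5 = 7 - 20 = -13)
P = -13154 (P = -2 - 13152 = -13154)
v(K, x) = K + K*x
I(L, V) = 72 - 73*L (I(L, V) = -73*L + 6*(1 + 11) = -73*L + 6*12 = -73*L + 72 = 72 - 73*L)
30210 + (-5535 + I(-51, H))*(P + 20761) = 30210 + (-5535 + (72 - 73*(-51)))*(-13154 + 20761) = 30210 + (-5535 + (72 + 3723))*7607 = 30210 + (-5535 + 3795)*7607 = 30210 - 1740*7607 = 30210 - 13236180 = -13205970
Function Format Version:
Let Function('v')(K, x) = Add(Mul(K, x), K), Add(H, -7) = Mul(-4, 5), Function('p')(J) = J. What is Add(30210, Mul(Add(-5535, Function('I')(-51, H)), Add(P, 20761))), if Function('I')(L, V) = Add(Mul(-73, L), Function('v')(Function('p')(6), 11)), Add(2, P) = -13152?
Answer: -13205970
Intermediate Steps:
H = -13 (H = Add(7, Mul(-4, 5)) = Add(7, -20) = -13)
P = -13154 (P = Add(-2, -13152) = -13154)
Function('v')(K, x) = Add(K, Mul(K, x))
Function('I')(L, V) = Add(72, Mul(-73, L)) (Function('I')(L, V) = Add(Mul(-73, L), Mul(6, Add(1, 11))) = Add(Mul(-73, L), Mul(6, 12)) = Add(Mul(-73, L), 72) = Add(72, Mul(-73, L)))
Add(30210, Mul(Add(-5535, Function('I')(-51, H)), Add(P, 20761))) = Add(30210, Mul(Add(-5535, Add(72, Mul(-73, -51))), Add(-13154, 20761))) = Add(30210, Mul(Add(-5535, Add(72, 3723)), 7607)) = Add(30210, Mul(Add(-5535, 3795), 7607)) = Add(30210, Mul(-1740, 7607)) = Add(30210, -13236180) = -13205970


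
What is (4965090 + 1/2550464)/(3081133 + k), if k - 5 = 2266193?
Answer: 12663283301761/13638175211584 ≈ 0.92852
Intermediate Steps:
k = 2266198 (k = 5 + 2266193 = 2266198)
(4965090 + 1/2550464)/(3081133 + k) = (4965090 + 1/2550464)/(3081133 + 2266198) = (4965090 + 1/2550464)/5347331 = (12663283301761/2550464)*(1/5347331) = 12663283301761/13638175211584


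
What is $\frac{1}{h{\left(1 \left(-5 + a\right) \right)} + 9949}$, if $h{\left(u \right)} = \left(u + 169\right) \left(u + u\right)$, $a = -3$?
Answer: $\frac{1}{7373} \approx 0.00013563$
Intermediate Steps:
$h{\left(u \right)} = 2 u \left(169 + u\right)$ ($h{\left(u \right)} = \left(169 + u\right) 2 u = 2 u \left(169 + u\right)$)
$\frac{1}{h{\left(1 \left(-5 + a\right) \right)} + 9949} = \frac{1}{2 \cdot 1 \left(-5 - 3\right) \left(169 + 1 \left(-5 - 3\right)\right) + 9949} = \frac{1}{2 \cdot 1 \left(-8\right) \left(169 + 1 \left(-8\right)\right) + 9949} = \frac{1}{2 \left(-8\right) \left(169 - 8\right) + 9949} = \frac{1}{2 \left(-8\right) 161 + 9949} = \frac{1}{-2576 + 9949} = \frac{1}{7373}$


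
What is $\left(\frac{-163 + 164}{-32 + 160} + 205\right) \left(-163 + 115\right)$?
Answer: $- \frac{78723}{8} \approx -9840.4$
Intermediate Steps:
$\left(\frac{-163 + 164}{-32 + 160} + 205\right) \left(-163 + 115\right) = \left(1 \cdot \frac{1}{128} + 205\right) \left(-48\right) = \left(\frac{1}{128} + 205\right) \left(-48\right) = \frac{26241}{128} \left(-48\right) = - \frac{78723}{8}$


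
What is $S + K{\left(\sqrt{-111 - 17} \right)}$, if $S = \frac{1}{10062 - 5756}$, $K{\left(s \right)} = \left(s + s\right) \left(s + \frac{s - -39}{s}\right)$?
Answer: $- \frac{766467}{4306} + 16 i \sqrt{2} \approx -178.0 + 22.627 i$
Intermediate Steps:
$K{\left(s \right)} = 2 s \left(s + \frac{39 + s}{s}\right)$ ($K{\left(s \right)} = 2 s \left(s + \frac{s + 39}{s}\right) = 2 s \left(s + \frac{39 + s}{s}\right)$)
$S = \frac{1}{4306} \approx 0.00023223$
$S + K{\left(\sqrt{-111 - 17} \right)} = \frac{1}{4306} + \left(78 + 2 \sqrt{-111 - 17} + 2 \left(\sqrt{-111 - 17}\right)^{2}\right) = \frac{1}{4306} + \left(78 + 2 \sqrt{-128} + 2 \left(\sqrt{-128}\right)^{2}\right) = \frac{1}{4306} + \left(78 + 2 \cdot 8 i \sqrt{2} + 2 \left(8 i \sqrt{2}\right)^{2}\right) = \frac{1}{4306} + \left(78 + 16 i \sqrt{2} + 2 \left(-128\right)\right) = \frac{1}{4306} + \left(78 + 16 i \sqrt{2} - 256\right) = \frac{1}{4306} - \left(178 - 16 i \sqrt{2}\right) = - \frac{766467}{4306} + 16 i \sqrt{2}$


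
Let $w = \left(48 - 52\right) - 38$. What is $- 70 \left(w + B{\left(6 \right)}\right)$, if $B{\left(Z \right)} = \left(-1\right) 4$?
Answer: $3220$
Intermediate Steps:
$B{\left(Z \right)} = -4$
$w = -42$ ($w = -4 - 38 = -42$)
$- 70 \left(w + B{\left(6 \right)}\right) = - 70 \left(-42 - 4\right) = \left(-70\right) \left(-46\right) = 3220$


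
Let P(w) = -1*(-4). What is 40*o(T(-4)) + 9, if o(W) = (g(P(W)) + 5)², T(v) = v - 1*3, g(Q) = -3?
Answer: 169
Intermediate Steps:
P(w) = 4
T(v) = -3 + v (T(v) = v - 3 = -3 + v)
o(W) = 4 (o(W) = (-3 + 5)² = 2² = 4)
40*o(T(-4)) + 9 = 40*4 + 9 = 160 + 9 = 169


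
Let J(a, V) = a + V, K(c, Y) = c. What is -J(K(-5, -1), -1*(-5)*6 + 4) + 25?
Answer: -4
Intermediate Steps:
J(a, V) = V + a
-J(K(-5, -1), -1*(-5)*6 + 4) + 25 = -((-1*(-5)*6 + 4) - 5) + 25 = -((5*6 + 4) - 5) + 25 = -((30 + 4) - 5) + 25 = -(34 - 5) + 25 = -1*29 + 25 = -29 + 25 = -4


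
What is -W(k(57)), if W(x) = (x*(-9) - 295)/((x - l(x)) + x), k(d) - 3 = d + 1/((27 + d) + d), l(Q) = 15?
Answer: 117744/14807 ≈ 7.9519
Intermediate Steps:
k(d) = 3 + d + 1/(27 + 2*d) (k(d) = 3 + (d + 1/((27 + d) + d)) = 3 + (d + 1/(27 + 2*d)) = 3 + d + 1/(27 + 2*d))
W(x) = (-295 - 9*x)/(-15 + 2*x) (W(x) = (x*(-9) - 295)/((x - 1*15) + x) = (-9*x - 295)/((x - 15) + x) = (-295 - 9*x)/((-15 + x) + x) = (-295 - 9*x)/(-15 + 2*x))
-W(k(57)) = -(-295 - 9*(82 + 2*57² + 33*57)/(27 + 2*57))/(-15 + 2*((82 + 2*57² + 33*57)/(27 + 2*57))) = -(-295 - 9*(82 + 2*3249 + 1881)/(27 + 114))/(-15 + 2*((82 + 2*3249 + 1881)/(27 + 114))) = -(-295 - 9*(82 + 6498 + 1881)/141)/(-15 + 2*((82 + 6498 + 1881)/141)) = -(-295 - 3*8461/47)/(-15 + 2*((1/141)*8461)) = -(-295 - 9*8461/141)/(-15 + 2*(8461/141)) = -(-295 - 25383/47)/(-15 + 16922/141) = -(-39248)/(14807/141*47) = -141*(-39248)/(14807*47) = -1*(-117744/14807) = 117744/14807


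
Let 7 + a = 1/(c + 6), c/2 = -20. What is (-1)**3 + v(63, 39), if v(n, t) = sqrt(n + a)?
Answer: -1 + sqrt(64702)/34 ≈ 6.4813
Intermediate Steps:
c = -40 (c = 2*(-20) = -40)
a = -239/34 (a = -7 + 1/(-40 + 6) = -7 + 1/(-34) = -7 - 1/34 = -239/34 ≈ -7.0294)
v(n, t) = sqrt(-239/34 + n) (v(n, t) = sqrt(n - 239/34) = sqrt(-239/34 + n))
(-1)**3 + v(63, 39) = (-1)**3 + sqrt(-8126 + 1156*63)/34 = -1 + sqrt(-8126 + 72828)/34 = -1 + sqrt(64702)/34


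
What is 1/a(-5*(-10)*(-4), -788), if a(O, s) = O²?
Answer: 1/40000 ≈ 2.5000e-5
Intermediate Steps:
1/a(-5*(-10)*(-4), -788) = 1/((-5*(-10)*(-4))²) = 1/((50*(-4))²) = 1/((-200)²) = 1/40000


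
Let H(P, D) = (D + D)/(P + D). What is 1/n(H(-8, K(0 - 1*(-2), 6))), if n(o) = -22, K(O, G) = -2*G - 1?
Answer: -1/22 ≈ -0.045455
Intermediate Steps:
K(O, G) = -1 - 2*G
H(P, D) = 2*D/(D + P) (H(P, D) = (2*D)/(D + P) = 2*D/(D + P))
1/n(H(-8, K(0 - 1*(-2), 6))) = 1/(-22) = -1/22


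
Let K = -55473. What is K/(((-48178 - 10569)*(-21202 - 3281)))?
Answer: -18491/479434267 ≈ -3.8568e-5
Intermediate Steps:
K/(((-48178 - 10569)*(-21202 - 3281))) = -55473*1/((-48178 - 10569)*(-21202 - 3281)) = -55473/((-58747*(-24483))) = -55473/1438302801 = -55473*1/1438302801 = -18491/479434267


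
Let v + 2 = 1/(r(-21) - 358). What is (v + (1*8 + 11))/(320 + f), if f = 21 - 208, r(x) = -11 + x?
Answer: 947/7410 ≈ 0.12780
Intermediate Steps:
f = -187
v = -781/390 (v = -2 + 1/((-11 - 21) - 358) = -2 + 1/(-32 - 358) = -2 + 1/(-390) = -2 - 1/390 = -781/390 ≈ -2.0026)
(v + (1*8 + 11))/(320 + f) = (-781/390 + (1*8 + 11))/(320 - 187) = (-781/390 + (8 + 11))/133 = (-781/390 + 19)*(1/133) = (6629/390)*(1/133) = 947/7410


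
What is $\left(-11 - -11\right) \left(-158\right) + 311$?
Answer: $311$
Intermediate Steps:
$\left(-11 - -11\right) \left(-158\right) + 311 = \left(-11 + 11\right) \left(-158\right) + 311 = 0 \left(-158\right) + 311 = 0 + 311 = 311$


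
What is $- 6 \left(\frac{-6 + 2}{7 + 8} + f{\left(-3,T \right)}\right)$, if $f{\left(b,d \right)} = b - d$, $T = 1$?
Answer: $\frac{128}{5} \approx 25.6$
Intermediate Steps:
$- 6 \left(\frac{-6 + 2}{7 + 8} + f{\left(-3,T \right)}\right) = - 6 \left(\frac{-6 + 2}{7 + 8} - 4\right) = - 6 \left(- \frac{4}{15} - 4\right) = \left(-6\right) \left(- \frac{64}{15}\right) = \frac{128}{5}$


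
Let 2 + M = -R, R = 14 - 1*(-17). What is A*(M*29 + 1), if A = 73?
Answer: -69788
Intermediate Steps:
R = 31 (R = 14 + 17 = 31)
M = -33 (M = -2 - 1*31 = -2 - 31 = -33)
A*(M*29 + 1) = 73*(-33*29 + 1) = 73*(-957 + 1) = 73*(-956) = -69788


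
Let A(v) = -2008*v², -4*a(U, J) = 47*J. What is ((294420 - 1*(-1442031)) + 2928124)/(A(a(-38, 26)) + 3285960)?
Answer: -4664575/184121182 ≈ -0.025334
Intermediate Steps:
a(U, J) = -47*J/4
((294420 - 1*(-1442031)) + 2928124)/(A(a(-38, 26)) + 3285960) = ((294420 - 1*(-1442031)) + 2928124)/(-2008*(-47/4*26)² + 3285960) = ((294420 + 1442031) + 2928124)/(-2008*(-611/2)² + 3285960) = (1736451 + 2928124)/(-2008*373321/4 + 3285960) = 4664575/(-187407142 + 3285960) = 4664575/(-184121182) = 4664575*(-1/184121182) = -4664575/184121182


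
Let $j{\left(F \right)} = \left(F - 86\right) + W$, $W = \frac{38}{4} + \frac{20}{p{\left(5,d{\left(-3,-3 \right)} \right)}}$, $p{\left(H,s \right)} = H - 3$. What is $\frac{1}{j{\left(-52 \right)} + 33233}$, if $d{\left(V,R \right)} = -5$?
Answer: $\frac{2}{66229} \approx 3.0198 \cdot 10^{-5}$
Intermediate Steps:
$p{\left(H,s \right)} = -3 + H$
$W = \frac{39}{2}$ ($W = \frac{38}{4} + \frac{20}{-3 + 5} = 38 \cdot \frac{1}{4} + \frac{20}{2} = \frac{19}{2} + 20 \cdot \frac{1}{2} = \frac{19}{2} + 10 = \frac{39}{2} \approx 19.5$)
$j{\left(F \right)} = - \frac{133}{2} + F$ ($j{\left(F \right)} = \left(F - 86\right) + \frac{39}{2} = \left(-86 + F\right) + \frac{39}{2} = - \frac{133}{2} + F$)
$\frac{1}{j{\left(-52 \right)} + 33233} = \frac{1}{\left(- \frac{133}{2} - 52\right) + 33233} = \frac{1}{- \frac{237}{2} + 33233} = \frac{1}{\frac{66229}{2}} = \frac{2}{66229}$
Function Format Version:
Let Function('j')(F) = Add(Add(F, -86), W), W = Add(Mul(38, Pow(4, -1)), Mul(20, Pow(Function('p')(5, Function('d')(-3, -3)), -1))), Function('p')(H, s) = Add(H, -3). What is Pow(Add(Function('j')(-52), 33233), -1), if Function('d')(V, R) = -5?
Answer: Rational(2, 66229) ≈ 3.0198e-5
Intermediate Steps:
Function('p')(H, s) = Add(-3, H)
W = Rational(39, 2) (W = Add(Mul(38, Pow(4, -1)), Mul(20, Pow(Add(-3, 5), -1))) = Add(Mul(38, Rational(1, 4)), Mul(20, Pow(2, -1))) = Add(Rational(19, 2), Mul(20, Rational(1, 2))) = Add(Rational(19, 2), 10) = Rational(39, 2) ≈ 19.500)
Function('j')(F) = Add(Rational(-133, 2), F) (Function('j')(F) = Add(Add(F, -86), Rational(39, 2)) = Add(Add(-86, F), Rational(39, 2)) = Add(Rational(-133, 2), F))
Pow(Add(Function('j')(-52), 33233), -1) = Pow(Add(Add(Rational(-133, 2), -52), 33233), -1) = Pow(Add(Rational(-237, 2), 33233), -1) = Pow(Rational(66229, 2), -1) = Rational(2, 66229)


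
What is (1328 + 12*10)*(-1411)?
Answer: -2043128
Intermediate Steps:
(1328 + 12*10)*(-1411) = (1328 + 120)*(-1411) = 1448*(-1411) = -2043128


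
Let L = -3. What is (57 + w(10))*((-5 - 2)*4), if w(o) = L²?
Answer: -1848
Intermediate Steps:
w(o) = 9 (w(o) = (-3)² = 9)
(57 + w(10))*((-5 - 2)*4) = (57 + 9)*((-5 - 2)*4) = 66*(-7*4) = 66*(-28) = -1848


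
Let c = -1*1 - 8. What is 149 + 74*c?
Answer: -517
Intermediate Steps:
c = -9 (c = -1 - 8 = -9)
149 + 74*c = 149 + 74*(-9) = 149 - 666 = -517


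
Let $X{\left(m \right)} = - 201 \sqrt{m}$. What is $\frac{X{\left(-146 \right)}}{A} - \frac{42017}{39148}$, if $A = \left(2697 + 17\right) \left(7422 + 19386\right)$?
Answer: $- \frac{42017}{39148} - \frac{67 i \sqrt{146}}{24252304} \approx -1.0733 - 3.3381 \cdot 10^{-5} i$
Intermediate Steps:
$A = 72756912$ ($A = 2714 \cdot 26808 = 72756912$)
$\frac{X{\left(-146 \right)}}{A} - \frac{42017}{39148} = \frac{\left(-201\right) \sqrt{-146}}{72756912} - \frac{42017}{39148} = - 201 i \sqrt{146} \cdot \frac{1}{72756912} - \frac{42017}{39148} = - \frac{67 i \sqrt{146}}{24252304} - \frac{42017}{39148} = - \frac{42017}{39148} - \frac{67 i \sqrt{146}}{24252304}$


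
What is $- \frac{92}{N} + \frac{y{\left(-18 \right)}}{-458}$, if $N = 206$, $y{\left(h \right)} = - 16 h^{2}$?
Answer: $\frac{256442}{23587} \approx 10.872$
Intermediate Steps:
$- \frac{92}{N} + \frac{y{\left(-18 \right)}}{-458} = - \frac{92}{206} + \frac{\left(-16\right) \left(-18\right)^{2}}{-458} = \left(-92\right) \frac{1}{206} + \left(-16\right) 324 \left(- \frac{1}{458}\right) = - \frac{46}{103} - - \frac{2592}{229} = - \frac{46}{103} + \frac{2592}{229} = \frac{256442}{23587}$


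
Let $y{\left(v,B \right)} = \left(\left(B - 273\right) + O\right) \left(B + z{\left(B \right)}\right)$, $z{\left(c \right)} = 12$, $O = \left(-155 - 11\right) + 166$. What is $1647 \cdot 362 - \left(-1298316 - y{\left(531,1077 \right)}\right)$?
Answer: $2770086$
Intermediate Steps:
$O = 0$ ($O = -166 + 166 = 0$)
$y{\left(v,B \right)} = \left(-273 + B\right) \left(12 + B\right)$ ($y{\left(v,B \right)} = \left(\left(B - 273\right) + 0\right) \left(B + 12\right) = \left(\left(-273 + B\right) + 0\right) \left(12 + B\right) = \left(-273 + B\right) \left(12 + B\right)$)
$1647 \cdot 362 - \left(-1298316 - y{\left(531,1077 \right)}\right) = 1647 \cdot 362 - \left(-1298316 - \left(-3276 + 1077^{2} - 281097\right)\right) = 596214 - \left(-1298316 - \left(-3276 + 1159929 - 281097\right)\right) = 596214 - \left(-1298316 - 875556\right) = 596214 - -2173872 = 596214 + 2173872 = 2770086$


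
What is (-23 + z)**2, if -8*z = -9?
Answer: 30625/64 ≈ 478.52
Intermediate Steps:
z = 9/8 (z = -1/8*(-9) = 9/8 ≈ 1.1250)
(-23 + z)**2 = (-23 + 9/8)**2 = (-175/8)**2 = 30625/64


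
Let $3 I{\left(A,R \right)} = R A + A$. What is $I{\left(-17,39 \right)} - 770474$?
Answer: $- \frac{2312102}{3} \approx -7.707 \cdot 10^{5}$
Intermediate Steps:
$I{\left(A,R \right)} = \frac{A}{3} + \frac{A R}{3}$ ($I{\left(A,R \right)} = \frac{R A + A}{3} = \frac{A R + A}{3} = \frac{A + A R}{3} = \frac{A}{3} + \frac{A R}{3}$)
$I{\left(-17,39 \right)} - 770474 = \frac{1}{3} \left(-17\right) \left(1 + 39\right) - 770474 = \frac{1}{3} \left(-17\right) 40 - 770474 = - \frac{680}{3} - 770474 = - \frac{2312102}{3}$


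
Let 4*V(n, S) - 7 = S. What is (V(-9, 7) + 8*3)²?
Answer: 3025/4 ≈ 756.25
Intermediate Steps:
V(n, S) = 7/4 + S/4
(V(-9, 7) + 8*3)² = ((7/4 + (¼)*7) + 8*3)² = ((7/4 + 7/4) + 24)² = (7/2 + 24)² = (55/2)² = 3025/4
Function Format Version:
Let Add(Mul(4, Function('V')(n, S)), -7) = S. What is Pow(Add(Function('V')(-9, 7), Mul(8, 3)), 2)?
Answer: Rational(3025, 4) ≈ 756.25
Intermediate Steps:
Function('V')(n, S) = Add(Rational(7, 4), Mul(Rational(1, 4), S))
Pow(Add(Function('V')(-9, 7), Mul(8, 3)), 2) = Pow(Add(Add(Rational(7, 4), Mul(Rational(1, 4), 7)), Mul(8, 3)), 2) = Pow(Add(Add(Rational(7, 4), Rational(7, 4)), 24), 2) = Pow(Add(Rational(7, 2), 24), 2) = Pow(Rational(55, 2), 2) = Rational(3025, 4)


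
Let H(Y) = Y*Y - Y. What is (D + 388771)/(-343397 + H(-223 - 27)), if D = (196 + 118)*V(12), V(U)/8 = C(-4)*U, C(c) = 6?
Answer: -569635/280647 ≈ -2.0297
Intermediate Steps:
V(U) = 48*U (V(U) = 8*(6*U) = 48*U)
D = 180864 (D = (196 + 118)*(48*12) = 314*576 = 180864)
H(Y) = Y² - Y
(D + 388771)/(-343397 + H(-223 - 27)) = (180864 + 388771)/(-343397 + (-223 - 27)*(-1 + (-223 - 27))) = 569635/(-343397 - 250*(-1 - 250)) = 569635/(-343397 - 250*(-251)) = 569635/(-343397 + 62750) = 569635/(-280647) = 569635*(-1/280647) = -569635/280647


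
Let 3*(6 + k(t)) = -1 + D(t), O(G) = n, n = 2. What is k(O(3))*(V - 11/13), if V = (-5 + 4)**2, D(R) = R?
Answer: -34/39 ≈ -0.87179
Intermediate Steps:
V = 1 (V = (-1)**2 = 1)
O(G) = 2
k(t) = -19/3 + t/3 (k(t) = -6 + (-1 + t)/3 = -6 + (-1/3 + t/3) = -19/3 + t/3)
k(O(3))*(V - 11/13) = (-19/3 + (1/3)*2)*(1 - 11/13) = (-19/3 + 2/3)*(1 - 11*1/13) = -17*(1 - 11/13)/3 = -17/3*2/13 = -34/39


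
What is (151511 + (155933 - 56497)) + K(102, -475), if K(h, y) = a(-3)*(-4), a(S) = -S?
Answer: 250935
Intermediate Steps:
K(h, y) = -12 (K(h, y) = -1*(-3)*(-4) = 3*(-4) = -12)
(151511 + (155933 - 56497)) + K(102, -475) = (151511 + (155933 - 56497)) - 12 = (151511 + 99436) - 12 = 250947 - 12 = 250935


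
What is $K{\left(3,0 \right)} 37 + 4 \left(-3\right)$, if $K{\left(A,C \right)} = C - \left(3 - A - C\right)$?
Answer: $-12$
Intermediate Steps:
$K{\left(A,C \right)} = -3 + A + 2 C$ ($K{\left(A,C \right)} = C + \left(-3 + A + C\right) = -3 + A + 2 C$)
$K{\left(3,0 \right)} 37 + 4 \left(-3\right) = \left(-3 + 3 + 2 \cdot 0\right) 37 + 4 \left(-3\right) = \left(-3 + 3 + 0\right) 37 - 12 = 0 \cdot 37 - 12 = 0 - 12 = -12$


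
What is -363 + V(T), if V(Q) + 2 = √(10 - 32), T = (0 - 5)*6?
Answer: -365 + I*√22 ≈ -365.0 + 4.6904*I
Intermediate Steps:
T = -30 (T = -5*6 = -30)
V(Q) = -2 + I*√22 (V(Q) = -2 + √(10 - 32) = -2 + √(-22) = -2 + I*√22)
-363 + V(T) = -363 + (-2 + I*√22) = -365 + I*√22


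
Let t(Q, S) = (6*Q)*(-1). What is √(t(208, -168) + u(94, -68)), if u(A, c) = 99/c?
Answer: I*√1444371/34 ≈ 35.348*I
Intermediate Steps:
t(Q, S) = -6*Q
√(t(208, -168) + u(94, -68)) = √(-6*208 + 99/(-68)) = √(-1248 + 99*(-1/68)) = √(-1248 - 99/68) = √(-84963/68) = I*√1444371/34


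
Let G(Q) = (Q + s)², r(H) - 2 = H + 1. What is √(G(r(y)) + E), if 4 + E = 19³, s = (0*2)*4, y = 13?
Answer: √7111 ≈ 84.327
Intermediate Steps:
r(H) = 3 + H (r(H) = 2 + (H + 1) = 2 + (1 + H) = 3 + H)
s = 0 (s = 0*4 = 0)
E = 6855 (E = -4 + 19³ = -4 + 6859 = 6855)
G(Q) = Q² (G(Q) = (Q + 0)² = Q²)
√(G(r(y)) + E) = √((3 + 13)² + 6855) = √(16² + 6855) = √(256 + 6855) = √7111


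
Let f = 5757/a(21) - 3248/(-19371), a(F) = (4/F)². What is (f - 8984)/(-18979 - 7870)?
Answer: -46395398471/8321471664 ≈ -5.5754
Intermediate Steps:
a(F) = 16/F²
f = 49179863495/309936 (f = 5757/((16/21²)) - 3248/(-19371) = 5757/((16*(1/441))) - 3248*(-1/19371) = 5757/(16/441) + 3248/19371 = 5757*(441/16) + 3248/19371 = 2538837/16 + 3248/19371 = 49179863495/309936 ≈ 1.5868e+5)
(f - 8984)/(-18979 - 7870) = (49179863495/309936 - 8984)/(-18979 - 7870) = (46395398471/309936)/(-26849) = (46395398471/309936)*(-1/26849) = -46395398471/8321471664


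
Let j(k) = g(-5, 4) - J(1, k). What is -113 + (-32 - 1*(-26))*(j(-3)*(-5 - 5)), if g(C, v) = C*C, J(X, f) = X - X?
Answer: 1387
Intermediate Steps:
J(X, f) = 0
g(C, v) = C**2
j(k) = 25 (j(k) = (-5)**2 - 1*0 = 25 + 0 = 25)
-113 + (-32 - 1*(-26))*(j(-3)*(-5 - 5)) = -113 + (-32 - 1*(-26))*(25*(-5 - 5)) = -113 + (-32 + 26)*(25*(-10)) = -113 - 6*(-250) = -113 + 1500 = 1387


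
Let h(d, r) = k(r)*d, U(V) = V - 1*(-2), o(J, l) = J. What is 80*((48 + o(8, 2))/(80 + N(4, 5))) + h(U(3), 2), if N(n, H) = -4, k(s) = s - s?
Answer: 1120/19 ≈ 58.947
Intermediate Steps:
U(V) = 2 + V (U(V) = V + 2 = 2 + V)
k(s) = 0
h(d, r) = 0 (h(d, r) = 0*d = 0)
80*((48 + o(8, 2))/(80 + N(4, 5))) + h(U(3), 2) = 80*((48 + 8)/(80 - 4)) + 0 = 80*(56/76) + 0 = 80*(56*(1/76)) + 0 = 80*(14/19) + 0 = 1120/19 + 0 = 1120/19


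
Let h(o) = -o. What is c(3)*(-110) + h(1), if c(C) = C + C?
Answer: -661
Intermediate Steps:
c(C) = 2*C
c(3)*(-110) + h(1) = (2*3)*(-110) - 1*1 = 6*(-110) - 1 = -660 - 1 = -661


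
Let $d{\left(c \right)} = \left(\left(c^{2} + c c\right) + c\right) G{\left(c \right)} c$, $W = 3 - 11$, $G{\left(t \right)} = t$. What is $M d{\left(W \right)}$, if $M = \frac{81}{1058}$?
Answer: $\frac{311040}{529} \approx 587.98$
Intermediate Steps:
$W = -8$
$M = \frac{81}{1058}$ ($M = 81 \cdot \frac{1}{1058} = \frac{81}{1058} \approx 0.07656$)
$d{\left(c \right)} = c^{2} \left(c + 2 c^{2}\right)$ ($d{\left(c \right)} = \left(\left(c^{2} + c c\right) + c\right) c c = \left(\left(c^{2} + c^{2}\right) + c\right) c c = \left(2 c^{2} + c\right) c c = \left(c + 2 c^{2}\right) c c = c \left(c + 2 c^{2}\right) c = c^{2} \left(c + 2 c^{2}\right)$)
$M d{\left(W \right)} = \frac{81 \left(-8\right)^{3} \left(1 + 2 \left(-8\right)\right)}{1058} = \frac{81 \left(- 512 \left(1 - 16\right)\right)}{1058} = \frac{81 \left(\left(-512\right) \left(-15\right)\right)}{1058} = \frac{81}{1058} \cdot 7680 = \frac{311040}{529}$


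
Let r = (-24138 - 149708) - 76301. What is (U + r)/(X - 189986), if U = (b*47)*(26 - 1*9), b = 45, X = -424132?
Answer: 107096/307059 ≈ 0.34878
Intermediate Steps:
r = -250147 (r = -173846 - 76301 = -250147)
U = 35955 (U = (45*47)*(26 - 1*9) = 2115*(26 - 9) = 2115*17 = 35955)
(U + r)/(X - 189986) = (35955 - 250147)/(-424132 - 189986) = -214192/(-614118) = -214192*(-1/614118) = 107096/307059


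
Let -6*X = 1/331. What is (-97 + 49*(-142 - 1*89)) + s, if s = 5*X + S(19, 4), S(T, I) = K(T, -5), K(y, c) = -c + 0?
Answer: -22662251/1986 ≈ -11411.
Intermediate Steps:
X = -1/1986 (X = -⅙/331 = -⅙*1/331 = -1/1986 ≈ -0.00050353)
K(y, c) = -c
S(T, I) = 5 (S(T, I) = -1*(-5) = 5)
s = 9925/1986 (s = 5*(-1/1986) + 5 = -5/1986 + 5 = 9925/1986 ≈ 4.9975)
(-97 + 49*(-142 - 1*89)) + s = (-97 + 49*(-142 - 1*89)) + 9925/1986 = (-97 + 49*(-142 - 89)) + 9925/1986 = (-97 + 49*(-231)) + 9925/1986 = (-97 - 11319) + 9925/1986 = -11416 + 9925/1986 = -22662251/1986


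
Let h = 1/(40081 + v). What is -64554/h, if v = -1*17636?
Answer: -1448914530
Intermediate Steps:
v = -17636
h = 1/22445 (h = 1/(40081 - 17636) = 1/22445 ≈ 4.4553e-5)
-64554/h = -64554/1/22445 = -64554*22445 = -1448914530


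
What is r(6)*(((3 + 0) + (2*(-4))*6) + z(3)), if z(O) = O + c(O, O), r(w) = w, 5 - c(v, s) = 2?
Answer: -234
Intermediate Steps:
c(v, s) = 3 (c(v, s) = 5 - 1*2 = 5 - 2 = 3)
z(O) = 3 + O (z(O) = O + 3 = 3 + O)
r(6)*(((3 + 0) + (2*(-4))*6) + z(3)) = 6*(((3 + 0) + (2*(-4))*6) + (3 + 3)) = 6*((3 - 8*6) + 6) = 6*((3 - 48) + 6) = 6*(-45 + 6) = 6*(-39) = -234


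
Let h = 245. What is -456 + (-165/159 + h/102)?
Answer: -2457761/5406 ≈ -454.64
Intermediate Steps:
-456 + (-165/159 + h/102) = -456 + (-165/159 + 245/102) = -456 + (-165*1/159 + 245*(1/102)) = -456 + (-55/53 + 245/102) = -456 + 7375/5406 = -2457761/5406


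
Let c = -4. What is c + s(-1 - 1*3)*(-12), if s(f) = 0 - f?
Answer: -52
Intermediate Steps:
s(f) = -f
c + s(-1 - 1*3)*(-12) = -4 - (-1 - 1*3)*(-12) = -4 - (-1 - 3)*(-12) = -4 - 1*(-4)*(-12) = -4 + 4*(-12) = -4 - 48 = -52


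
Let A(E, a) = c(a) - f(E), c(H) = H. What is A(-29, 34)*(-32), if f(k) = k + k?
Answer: -2944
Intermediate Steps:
f(k) = 2*k
A(E, a) = a - 2*E
A(-29, 34)*(-32) = (34 - 2*(-29))*(-32) = (34 + 58)*(-32) = 92*(-32) = -2944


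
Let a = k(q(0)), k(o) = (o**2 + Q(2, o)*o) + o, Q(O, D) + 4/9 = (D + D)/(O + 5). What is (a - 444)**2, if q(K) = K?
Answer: 197136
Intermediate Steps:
Q(O, D) = -4/9 + 2*D/(5 + O) (Q(O, D) = -4/9 + (D + D)/(O + 5) = -4/9 + (2*D)/(5 + O) = -4/9 + 2*D/(5 + O))
k(o) = o + o**2 + o*(-4/9 + 2*o/7) (k(o) = (o**2 + (2*(-10 - 2*2 + 9*o)/(9*(5 + 2)))*o) + o = (o**2 + ((2/9)*(-10 - 4 + 9*o)/7)*o) + o = (o**2 + ((2/9)*(1/7)*(-14 + 9*o))*o) + o = (o**2 + (-4/9 + 2*o/7)*o) + o = (o**2 + o*(-4/9 + 2*o/7)) + o = o + o**2 + o*(-4/9 + 2*o/7))
a = 0 (a = (1/63)*0*(35 + 81*0) = (1/63)*0*(35 + 0) = (1/63)*0*35 = 0)
(a - 444)**2 = (0 - 444)**2 = (-444)**2 = 197136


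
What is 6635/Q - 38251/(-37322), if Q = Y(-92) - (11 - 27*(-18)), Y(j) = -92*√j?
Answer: -83838904643/38281063434 + 1220840*I*√23/1025697 ≈ -2.1901 + 5.7083*I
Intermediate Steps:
Q = -497 - 184*I*√23 (Q = -184*I*√23 - (11 - 27*(-18)) = -184*I*√23 - (11 + 486) = -184*I*√23 - 1*497 = -184*I*√23 - 497 = -497 - 184*I*√23 ≈ -497.0 - 882.43*I)
6635/Q - 38251/(-37322) = 6635/(-497 - 184*I*√23) - 38251/(-37322) = 6635/(-497 - 184*I*√23) - 38251*(-1/37322) = 6635/(-497 - 184*I*√23) + 38251/37322 = 38251/37322 + 6635/(-497 - 184*I*√23)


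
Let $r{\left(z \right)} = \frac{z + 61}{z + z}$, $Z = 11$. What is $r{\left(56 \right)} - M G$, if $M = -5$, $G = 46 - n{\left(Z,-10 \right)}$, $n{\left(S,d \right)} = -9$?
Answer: $\frac{30917}{112} \approx 276.04$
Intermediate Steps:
$G = 55$ ($G = 46 - -9 = 46 + 9 = 55$)
$r{\left(z \right)} = \frac{61 + z}{2 z}$
$r{\left(56 \right)} - M G = \frac{61 + 56}{2 \cdot 56} - \left(-5\right) 55 = \frac{1}{2} \cdot \frac{1}{56} \cdot 117 - -275 = \frac{117}{112} + 275 = \frac{30917}{112}$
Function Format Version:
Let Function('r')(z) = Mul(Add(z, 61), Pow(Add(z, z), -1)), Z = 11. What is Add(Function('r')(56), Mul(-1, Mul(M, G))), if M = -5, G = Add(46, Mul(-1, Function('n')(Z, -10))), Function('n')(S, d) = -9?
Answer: Rational(30917, 112) ≈ 276.04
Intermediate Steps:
G = 55 (G = Add(46, Mul(-1, -9)) = Add(46, 9) = 55)
Function('r')(z) = Mul(Rational(1, 2), Pow(z, -1), Add(61, z)) (Function('r')(z) = Mul(Add(61, z), Pow(Mul(2, z), -1)) = Mul(Add(61, z), Mul(Rational(1, 2), Pow(z, -1))) = Mul(Rational(1, 2), Pow(z, -1), Add(61, z)))
Add(Function('r')(56), Mul(-1, Mul(M, G))) = Add(Mul(Rational(1, 2), Pow(56, -1), Add(61, 56)), Mul(-1, Mul(-5, 55))) = Add(Mul(Rational(1, 2), Rational(1, 56), 117), Mul(-1, -275)) = Add(Rational(117, 112), 275) = Rational(30917, 112)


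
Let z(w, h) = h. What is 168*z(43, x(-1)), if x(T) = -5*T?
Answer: 840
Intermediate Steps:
168*z(43, x(-1)) = 168*(-5*(-1)) = 168*5 = 840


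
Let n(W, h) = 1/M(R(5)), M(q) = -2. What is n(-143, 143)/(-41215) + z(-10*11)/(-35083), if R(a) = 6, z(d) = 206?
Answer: -16945497/2891891690 ≈ -0.0058597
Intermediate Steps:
n(W, h) = -½ (n(W, h) = 1/(-2) = -½)
n(-143, 143)/(-41215) + z(-10*11)/(-35083) = -½/(-41215) + 206/(-35083) = -½*(-1/41215) + 206*(-1/35083) = 1/82430 - 206/35083 = -16945497/2891891690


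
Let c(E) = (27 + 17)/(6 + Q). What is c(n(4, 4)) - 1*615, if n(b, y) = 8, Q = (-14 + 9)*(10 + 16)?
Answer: -19076/31 ≈ -615.35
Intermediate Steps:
Q = -130 (Q = -5*26 = -130)
c(E) = -11/31 (c(E) = (27 + 17)/(6 - 130) = 44/(-124) = 44*(-1/124) = -11/31)
c(n(4, 4)) - 1*615 = -11/31 - 1*615 = -11/31 - 615 = -19076/31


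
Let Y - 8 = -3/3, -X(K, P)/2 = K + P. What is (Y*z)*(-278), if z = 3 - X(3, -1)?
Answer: -13622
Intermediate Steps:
X(K, P) = -2*K - 2*P (X(K, P) = -2*(K + P) = -2*K - 2*P)
Y = 7 (Y = 8 - 3/3 = 8 - 3*⅓ = 8 - 1 = 7)
z = 7 (z = 3 - (-2*3 - 2*(-1)) = 3 - (-6 + 2) = 3 - 1*(-4) = 3 + 4 = 7)
(Y*z)*(-278) = (7*7)*(-278) = 49*(-278) = -13622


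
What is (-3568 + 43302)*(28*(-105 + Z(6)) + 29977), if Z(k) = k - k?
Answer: 1074288158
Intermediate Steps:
Z(k) = 0
(-3568 + 43302)*(28*(-105 + Z(6)) + 29977) = (-3568 + 43302)*(28*(-105 + 0) + 29977) = 39734*(28*(-105) + 29977) = 39734*(-2940 + 29977) = 39734*27037 = 1074288158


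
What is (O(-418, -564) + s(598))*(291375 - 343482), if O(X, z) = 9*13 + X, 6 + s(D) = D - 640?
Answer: 18185343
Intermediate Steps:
s(D) = -646 + D (s(D) = -6 + (D - 640) = -6 + (-640 + D) = -646 + D)
O(X, z) = 117 + X
(O(-418, -564) + s(598))*(291375 - 343482) = ((117 - 418) + (-646 + 598))*(291375 - 343482) = (-301 - 48)*(-52107) = -349*(-52107) = 18185343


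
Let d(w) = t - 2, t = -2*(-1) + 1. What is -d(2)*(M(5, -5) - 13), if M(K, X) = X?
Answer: 18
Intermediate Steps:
t = 3 (t = 2 + 1 = 3)
d(w) = 1 (d(w) = 3 - 2 = 1)
-d(2)*(M(5, -5) - 13) = -(-5 - 13) = -(-18) = -1*(-18) = 18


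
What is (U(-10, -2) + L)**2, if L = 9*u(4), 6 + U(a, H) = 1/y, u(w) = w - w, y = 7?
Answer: 1681/49 ≈ 34.306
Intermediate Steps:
u(w) = 0
U(a, H) = -41/7 (U(a, H) = -6 + 1/7 = -41/7)
L = 0 (L = 9*0 = 0)
(U(-10, -2) + L)**2 = (-41/7 + 0)**2 = (-41/7)**2 = 1681/49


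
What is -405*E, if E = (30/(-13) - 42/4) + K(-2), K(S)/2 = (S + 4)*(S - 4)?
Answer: 387585/26 ≈ 14907.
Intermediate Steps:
K(S) = 2*(-4 + S)*(4 + S) (K(S) = 2*((S + 4)*(S - 4)) = 2*((4 + S)*(-4 + S)) = 2*((-4 + S)*(4 + S)) = 2*(-4 + S)*(4 + S))
E = -957/26 (E = (30/(-13) - 42/4) + (-32 + 2*(-2)²) = (30*(-1/13) - 42*¼) + (-32 + 2*4) = (-30/13 - 21/2) + (-32 + 8) = -333/26 - 24 = -957/26 ≈ -36.808)
-405*E = -405*(-957/26) = 387585/26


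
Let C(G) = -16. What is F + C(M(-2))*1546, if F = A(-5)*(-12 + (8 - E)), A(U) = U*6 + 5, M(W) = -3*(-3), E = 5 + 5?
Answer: -24386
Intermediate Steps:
E = 10
M(W) = 9
A(U) = 5 + 6*U (A(U) = 6*U + 5 = 5 + 6*U)
F = 350 (F = (5 + 6*(-5))*(-12 + (8 - 1*10)) = (5 - 30)*(-12 + (8 - 10)) = -25*(-12 - 2) = -25*(-14) = 350)
F + C(M(-2))*1546 = 350 - 16*1546 = 350 - 24736 = -24386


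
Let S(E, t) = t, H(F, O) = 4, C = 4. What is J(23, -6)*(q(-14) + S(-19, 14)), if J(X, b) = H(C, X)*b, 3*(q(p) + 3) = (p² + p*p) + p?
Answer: -3288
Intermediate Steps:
q(p) = -3 + p/3 + 2*p²/3 (q(p) = -3 + ((p² + p*p) + p)/3 = -3 + ((p² + p²) + p)/3 = -3 + (2*p² + p)/3 = -3 + (p + 2*p²)/3 = -3 + (p/3 + 2*p²/3) = -3 + p/3 + 2*p²/3)
J(X, b) = 4*b
J(23, -6)*(q(-14) + S(-19, 14)) = (4*(-6))*((-3 + (⅓)*(-14) + (⅔)*(-14)²) + 14) = -24*((-3 - 14/3 + (⅔)*196) + 14) = -24*((-3 - 14/3 + 392/3) + 14) = -24*(123 + 14) = -24*137 = -3288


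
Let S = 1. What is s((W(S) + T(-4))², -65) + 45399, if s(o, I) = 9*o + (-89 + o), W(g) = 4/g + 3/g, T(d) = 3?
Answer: 46310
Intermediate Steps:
W(g) = 7/g
s(o, I) = -89 + 10*o
s((W(S) + T(-4))², -65) + 45399 = (-89 + 10*(7/1 + 3)²) + 45399 = (-89 + 10*(7*1 + 3)²) + 45399 = (-89 + 10*(7 + 3)²) + 45399 = (-89 + 10*10²) + 45399 = (-89 + 10*100) + 45399 = (-89 + 1000) + 45399 = 911 + 45399 = 46310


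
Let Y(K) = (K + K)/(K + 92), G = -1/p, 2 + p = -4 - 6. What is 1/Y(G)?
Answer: 1105/2 ≈ 552.50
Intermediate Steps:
p = -12 (p = -2 + (-4 - 6) = -2 - 10 = -12)
G = 1/12 (G = -1/(-12) = -1/12*(-1) = 1/12 ≈ 0.083333)
Y(K) = 2*K/(92 + K) (Y(K) = (2*K)/(92 + K) = 2*K/(92 + K))
1/Y(G) = 1/(2*(1/12)/(92 + 1/12)) = 1/(2*(1/12)/(1105/12)) = 1/(2*(1/12)*(12/1105)) = 1/(2/1105) = 1105/2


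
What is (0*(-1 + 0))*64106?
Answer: 0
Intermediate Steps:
(0*(-1 + 0))*64106 = (0*(-1))*64106 = 0*64106 = 0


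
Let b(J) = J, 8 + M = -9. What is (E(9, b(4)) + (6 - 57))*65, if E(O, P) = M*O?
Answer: -13260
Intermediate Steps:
M = -17 (M = -8 - 9 = -17)
E(O, P) = -17*O
(E(9, b(4)) + (6 - 57))*65 = (-17*9 + (6 - 57))*65 = (-153 - 51)*65 = -204*65 = -13260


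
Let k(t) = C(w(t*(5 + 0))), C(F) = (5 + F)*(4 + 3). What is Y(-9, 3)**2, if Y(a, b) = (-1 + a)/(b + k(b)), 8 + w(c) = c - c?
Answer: 25/81 ≈ 0.30864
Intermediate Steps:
w(c) = -8 (w(c) = -8 + (c - c) = -8 + 0 = -8)
C(F) = 35 + 7*F (C(F) = (5 + F)*7 = 35 + 7*F)
k(t) = -21 (k(t) = 35 + 7*(-8) = 35 - 56 = -21)
Y(a, b) = (-1 + a)/(-21 + b) (Y(a, b) = (-1 + a)/(b - 21) = (-1 + a)/(-21 + b))
Y(-9, 3)**2 = ((-1 - 9)/(-21 + 3))**2 = (-10/(-18))**2 = (-1/18*(-10))**2 = (5/9)**2 = 25/81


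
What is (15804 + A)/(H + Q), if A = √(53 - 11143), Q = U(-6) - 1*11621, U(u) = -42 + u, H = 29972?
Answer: 5268/6101 + I*√11090/18303 ≈ 0.86347 + 0.0057537*I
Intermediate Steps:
Q = -11669 (Q = (-42 - 6) - 1*11621 = -48 - 11621 = -11669)
A = I*√11090 (A = √(-11090) = I*√11090 ≈ 105.31*I)
(15804 + A)/(H + Q) = (15804 + I*√11090)/(29972 - 11669) = (15804 + I*√11090)/18303 = (15804 + I*√11090)*(1/18303) = 5268/6101 + I*√11090/18303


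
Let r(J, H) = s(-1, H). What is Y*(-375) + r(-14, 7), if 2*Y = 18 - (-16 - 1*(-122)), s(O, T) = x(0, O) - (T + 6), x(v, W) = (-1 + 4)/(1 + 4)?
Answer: 82438/5 ≈ 16488.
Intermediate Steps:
x(v, W) = 3/5
s(O, T) = -27/5 - T (s(O, T) = 3/5 - (T + 6) = 3/5 - (6 + T) = 3/5 + (-6 - T) = -27/5 - T)
r(J, H) = -27/5 - H
Y = -44 (Y = (18 - (-16 - 1*(-122)))/2 = (18 - (-16 + 122))/2 = (18 - 1*106)/2 = (18 - 106)/2 = (1/2)*(-88) = -44)
Y*(-375) + r(-14, 7) = -44*(-375) + (-27/5 - 1*7) = 16500 + (-27/5 - 7) = 16500 - 62/5 = 82438/5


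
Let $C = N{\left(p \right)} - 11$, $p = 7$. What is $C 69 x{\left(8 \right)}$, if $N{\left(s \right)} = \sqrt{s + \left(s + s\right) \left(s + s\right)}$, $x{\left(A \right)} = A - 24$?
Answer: $12144 - 1104 \sqrt{203} \approx -3585.6$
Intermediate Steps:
$x{\left(A \right)} = -24 + A$ ($x{\left(A \right)} = A - 24 = -24 + A$)
$N{\left(s \right)} = \sqrt{s + 4 s^{2}}$ ($N{\left(s \right)} = \sqrt{s + 2 s 2 s} = \sqrt{s + 4 s^{2}}$)
$C = -11 + \sqrt{203}$ ($C = \sqrt{7 \left(1 + 4 \cdot 7\right)} - 11 = \sqrt{7 \left(1 + 28\right)} - 11 = \sqrt{7 \cdot 29} - 11 = \sqrt{203} - 11 = -11 + \sqrt{203} \approx 3.2478$)
$C 69 x{\left(8 \right)} = \left(-11 + \sqrt{203}\right) 69 \left(-24 + 8\right) = \left(-759 + 69 \sqrt{203}\right) \left(-16\right) = 12144 - 1104 \sqrt{203}$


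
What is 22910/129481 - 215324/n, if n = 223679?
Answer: -288049126/366609881 ≈ -0.78571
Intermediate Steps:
22910/129481 - 215324/n = 22910/129481 - 215324/223679 = 22910*(1/129481) - 215324*1/223679 = 290/1639 - 215324/223679 = -288049126/366609881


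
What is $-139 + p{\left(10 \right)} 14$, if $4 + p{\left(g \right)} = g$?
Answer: $-55$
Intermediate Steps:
$p{\left(g \right)} = -4 + g$
$-139 + p{\left(10 \right)} 14 = -139 + \left(-4 + 10\right) 14 = -139 + 6 \cdot 14 = -139 + 84 = -55$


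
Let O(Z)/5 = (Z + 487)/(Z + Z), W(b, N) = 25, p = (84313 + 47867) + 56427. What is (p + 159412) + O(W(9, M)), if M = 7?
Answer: 1740351/5 ≈ 3.4807e+5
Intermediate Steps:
p = 188607 (p = 132180 + 56427 = 188607)
O(Z) = 5*(487 + Z)/(2*Z) (O(Z) = 5*((Z + 487)/(Z + Z)) = 5*((487 + Z)/((2*Z))) = 5*((487 + Z)*(1/(2*Z))) = 5*((487 + Z)/(2*Z)) = 5*(487 + Z)/(2*Z))
(p + 159412) + O(W(9, M)) = (188607 + 159412) + (5/2)*(487 + 25)/25 = 348019 + (5/2)*(1/25)*512 = 348019 + 256/5 = 1740351/5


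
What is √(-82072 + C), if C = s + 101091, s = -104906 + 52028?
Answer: 7*I*√691 ≈ 184.01*I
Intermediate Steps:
s = -52878
C = 48213 (C = -52878 + 101091 = 48213)
√(-82072 + C) = √(-82072 + 48213) = √(-33859) = 7*I*√691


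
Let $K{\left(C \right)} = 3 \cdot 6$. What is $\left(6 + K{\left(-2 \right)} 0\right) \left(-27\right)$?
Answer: $-162$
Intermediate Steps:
$K{\left(C \right)} = 18$
$\left(6 + K{\left(-2 \right)} 0\right) \left(-27\right) = \left(6 + 18 \cdot 0\right) \left(-27\right) = \left(6 + 0\right) \left(-27\right) = 6 \left(-27\right) = -162$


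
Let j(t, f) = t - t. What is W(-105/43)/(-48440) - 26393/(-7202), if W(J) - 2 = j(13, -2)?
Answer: 319615629/87216220 ≈ 3.6646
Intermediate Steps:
j(t, f) = 0
W(J) = 2 (W(J) = 2 + 0 = 2)
W(-105/43)/(-48440) - 26393/(-7202) = 2/(-48440) - 26393/(-7202) = 2*(-1/48440) - 26393*(-1/7202) = -1/24220 + 26393/7202 = 319615629/87216220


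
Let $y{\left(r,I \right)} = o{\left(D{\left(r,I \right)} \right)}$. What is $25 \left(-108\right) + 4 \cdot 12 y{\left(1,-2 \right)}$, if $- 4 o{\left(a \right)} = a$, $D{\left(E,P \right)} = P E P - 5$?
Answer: $-2688$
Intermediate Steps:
$D{\left(E,P \right)} = -5 + E P^{2}$ ($D{\left(E,P \right)} = E P P - 5 = E P^{2} - 5 = -5 + E P^{2}$)
$o{\left(a \right)} = - \frac{a}{4}$
$y{\left(r,I \right)} = \frac{5}{4} - \frac{r I^{2}}{4}$ ($y{\left(r,I \right)} = - \frac{-5 + r I^{2}}{4} = \frac{5}{4} - \frac{r I^{2}}{4}$)
$25 \left(-108\right) + 4 \cdot 12 y{\left(1,-2 \right)} = 25 \left(-108\right) + 4 \cdot 12 \left(\frac{5}{4} - \frac{\left(-2\right)^{2}}{4}\right) = -2700 + 48 \left(\frac{5}{4} - \frac{1}{4} \cdot 4\right) = -2700 + 48 \left(\frac{5}{4} - 1\right) = -2700 + 48 \cdot \frac{1}{4} = -2700 + 12 = -2688$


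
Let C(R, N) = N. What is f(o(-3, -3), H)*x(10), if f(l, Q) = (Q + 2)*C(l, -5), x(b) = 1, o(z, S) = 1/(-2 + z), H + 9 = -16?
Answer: 115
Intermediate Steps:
H = -25 (H = -9 - 16 = -25)
f(l, Q) = -10 - 5*Q (f(l, Q) = (Q + 2)*(-5) = (2 + Q)*(-5) = -10 - 5*Q)
f(o(-3, -3), H)*x(10) = (-10 - 5*(-25))*1 = (-10 + 125)*1 = 115*1 = 115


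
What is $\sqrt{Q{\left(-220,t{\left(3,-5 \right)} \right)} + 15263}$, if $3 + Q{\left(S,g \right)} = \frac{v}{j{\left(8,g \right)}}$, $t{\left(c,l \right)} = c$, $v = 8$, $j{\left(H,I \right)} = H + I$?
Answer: $\frac{6 \sqrt{51293}}{11} \approx 123.53$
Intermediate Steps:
$Q{\left(S,g \right)} = -3 + \frac{8}{8 + g}$
$\sqrt{Q{\left(-220,t{\left(3,-5 \right)} \right)} + 15263} = \sqrt{\frac{-16 - 9}{8 + 3} + 15263} = \sqrt{\frac{-16 - 9}{11} + 15263} = \sqrt{\frac{1}{11} \left(-25\right) + 15263} = \sqrt{- \frac{25}{11} + 15263} = \sqrt{\frac{167868}{11}} = \frac{6 \sqrt{51293}}{11}$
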